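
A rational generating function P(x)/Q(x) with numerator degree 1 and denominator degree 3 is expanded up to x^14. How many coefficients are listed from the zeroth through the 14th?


Expanding up to x^14 gives the coefficients for x^0, x^1, ..., x^14.
That is 14 + 1 = 15 coefficients in total.

15


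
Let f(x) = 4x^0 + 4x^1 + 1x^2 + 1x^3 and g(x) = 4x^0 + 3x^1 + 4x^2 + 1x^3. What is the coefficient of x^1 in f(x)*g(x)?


Cauchy product at x^1:
4*3 + 4*4
= 28

28


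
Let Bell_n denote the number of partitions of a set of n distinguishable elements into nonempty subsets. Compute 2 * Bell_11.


Bell_11 can be computed from the Bell triangle or from Dobinski's identity Bell_n = (1/e) * sum_{k>=0} k^n / k!.
Computing Bell_11 = 678570.
Then 2 * 678570 = 1357140.

1357140


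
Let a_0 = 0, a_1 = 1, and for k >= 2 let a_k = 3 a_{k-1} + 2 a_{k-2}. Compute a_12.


Iterating the recurrence forward:
a_0 = 0
a_1 = 1
a_2 = 3*1 + 2*0 = 3
a_3 = 3*3 + 2*1 = 11
a_4 = 3*11 + 2*3 = 39
a_5 = 3*39 + 2*11 = 139
a_6 = 3*139 + 2*39 = 495
a_7 = 3*495 + 2*139 = 1763
a_8 = 3*1763 + 2*495 = 6279
a_9 = 3*6279 + 2*1763 = 22363
a_10 = 3*22363 + 2*6279 = 79647
a_11 = 3*79647 + 2*22363 = 283667
a_12 = 3*283667 + 2*79647 = 1010295
So a_12 = 1010295.

1010295


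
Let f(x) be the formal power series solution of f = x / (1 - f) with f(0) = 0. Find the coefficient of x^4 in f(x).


Apply Lagrange inversion: f = x * phi(f) with phi(t) = 1/(1 - t), so
[x^n] f = (1/n) [t^(n-1)] phi(t)^n = (1/n) [t^(n-1)] (1 - t)^(-n) = (1/n) C(2n - 2, n - 1) = C_{n-1}.
For n = 4: C_3 = C(6, 3) / 4 = 20/4 = 5 = 5.

5


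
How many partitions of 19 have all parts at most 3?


Using the generating function (1-x)^(-1)(1-x^2)^(-1)(1-x^3)^(-1),
the coefficient of x^19 counts these restricted partitions.
Result = 40

40


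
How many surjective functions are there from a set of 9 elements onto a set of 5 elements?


By inclusion-exclusion on which target elements are missed, the number of surjections from an n-set onto a k-set is
surj(n, k) = sum_{j=0}^{k} (-1)^j C(k, j) (k - j)^n.
Equivalently surj(n, k) = k! * S(n, k), where S(n, k) is the Stirling number of the second kind.
For n = 9, k = 5:
S(9, 5) = 6951, so
surj = 5! * 6951 = 120 * 6951 = 834120.

834120


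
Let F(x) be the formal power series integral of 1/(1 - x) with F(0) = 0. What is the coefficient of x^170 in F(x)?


1/(1 - x) = sum_{k>=0} x^k. Integrating termwise and using F(0) = 0 gives
F(x) = sum_{k>=0} x^(k+1) / (k+1) = sum_{m>=1} x^m / m = -ln(1 - x).
So the coefficient of x^170 is 1/170 = 1/170.

1/170


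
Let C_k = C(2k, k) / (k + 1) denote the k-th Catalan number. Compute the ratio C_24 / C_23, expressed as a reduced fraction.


Using C_k = (2k)! / (k! (k+1)!), the ratio C_{k+1}/C_k simplifies to
C_{k+1}/C_k = [(2k+2)! / ((k+1)! (k+2)!)] * [k! (k+1)! / (2k)!]
 = (2k+2)(2k+1) / ((k+1)(k+2)) = 2(2k+1) / (k+2).
For k = 23: 2(2*23 + 1) / (23 + 2) = 94/25 = 94/25.

94/25


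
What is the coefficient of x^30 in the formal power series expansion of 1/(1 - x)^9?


The negative binomial / multiset identity is
1/(1 - x)^r = sum_{k>=0} C(k + r - 1, r - 1) x^k.
Here r = 9 and k = 30, so the coefficient is
C(30 + 8, 8) = C(38, 8)
= 48903492

48903492


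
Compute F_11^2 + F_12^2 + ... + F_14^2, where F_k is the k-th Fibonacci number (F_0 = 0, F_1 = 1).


There is a standard identity sum_{k=0}^{N} F_k^2 = F_N * F_{N+1} (proved inductively from the telescoping relation F_k^2 = F_k F_{k+1} - F_{k-1} F_k). Then
sum_{k=11}^{14} F_k^2 = F_14 F_15 - F_10 F_11.
Computing: F_14 = 377, F_15 = 610, F_10 = 55, F_11 = 89.
Sum = 377 * 610 - 55 * 89 = 225075.

225075


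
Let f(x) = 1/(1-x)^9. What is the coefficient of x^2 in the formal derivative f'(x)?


Differentiate: d/dx [ 1/(1-x)^r ] = r / (1-x)^(r+1).
Here r = 9, so f'(x) = 9 / (1-x)^10.
The expansion of 1/(1-x)^(r+1) has coefficient of x^n equal to C(n+r, r).
So the coefficient of x^2 in f'(x) is
9 * C(11, 9) = 9 * 55 = 495

495


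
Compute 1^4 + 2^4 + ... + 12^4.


This power sum has a closed form given by Faulhaber's formula
sum_{k=1}^{m} k^p = (1 / (p + 1)) * sum_{j=0}^{p} C(p + 1, j) B_j m^(p + 1 - j),
but for small m direct computation is fastest:
1 + 16 + 81 + 256 + 625 + 1296 + 2401 + 4096 + 6561 + 10000 + 14641 + 20736 = 60710.

60710


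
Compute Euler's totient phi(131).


phi(n) counts integers in [1, n] coprime to n. Using the multiplicative formula phi(n) = n * prod_{p | n} (1 - 1/p):
131 = 131, so
phi(131) = 131 * (1 - 1/131) = 130.

130


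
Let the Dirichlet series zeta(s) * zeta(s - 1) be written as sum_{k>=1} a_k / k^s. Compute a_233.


Convolution gives a_k = sum_{d | k} d * 1 = sum_{d | k} d = sigma(k), the sum of positive divisors of k.
For k = 233, the divisors are 1, 233, so
sigma(233) = 1 + 233 = 234.

234


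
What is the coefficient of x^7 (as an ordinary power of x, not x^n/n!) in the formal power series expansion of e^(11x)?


The exponential series is e^y = sum_{k>=0} y^k / k!. Substituting y = 11x gives
e^(11x) = sum_{k>=0} 11^k x^k / k!.
So the coefficient of x^n is a^n/n! with a = 11, n = 7:
11^7 / 7! = 19487171/5040 = 19487171/5040

19487171/5040


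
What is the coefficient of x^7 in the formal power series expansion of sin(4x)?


The Maclaurin series is sin(t) = sum_{k>=0} (-1)^k t^(2k+1) / (2k+1)!, so substituting t = 4x, only odd powers of x are nonzero, with coefficient of x^(2k+1) equal to (-1)^k 4^(2k+1) / (2k+1)!.
Write 7 = 2*3 + 1, giving the coefficient (-1)^3 * 4^7 / 7! = -16384/5040 = -1024/315.

-1024/315


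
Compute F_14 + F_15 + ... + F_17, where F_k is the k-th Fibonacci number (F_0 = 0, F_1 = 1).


Use the identity sum_{k=0}^{N} F_k = F_{N+2} - 1 (which follows from F_{k+2} - F_{k+1} = F_k). Then
sum_{k=14}^{17} F_k = (F_{19} - 1) - (F_{15} - 1) = F_{19} - F_{15}.
Computing: F_{19} = 4181, F_{15} = 610, so
Sum = 4181 - 610 = 3571.

3571


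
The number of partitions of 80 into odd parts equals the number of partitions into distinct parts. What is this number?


Computing partitions of 80 into odd parts (1, 3, 5, ...):
Using the generating function prod_{k>=0} 1/(1-x^(2k+1)),
the count is 77312

77312


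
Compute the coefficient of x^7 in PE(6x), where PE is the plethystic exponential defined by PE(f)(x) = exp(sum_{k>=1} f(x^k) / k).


With f(x) = 6x, the exponent is sum_{k>=1} 6 x^k / k = 6 * (-ln(1 - x)). Exponentiating:
PE(6x) = exp(-6 ln(1 - x)) = 1/(1 - x)^6.
By the negative binomial expansion, [x^n] 1/(1 - x)^6 = C(n + 5, 5).
For n = 7: C(12, 5) = 792.

792


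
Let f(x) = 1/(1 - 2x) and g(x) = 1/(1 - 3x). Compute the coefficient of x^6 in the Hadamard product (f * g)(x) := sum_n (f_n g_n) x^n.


f has coefficients f_k = 2^k and g has coefficients g_k = 3^k, so the Hadamard product has coefficient (f*g)_k = 2^k * 3^k = 6^k.
For k = 6: 6^6 = 46656.

46656


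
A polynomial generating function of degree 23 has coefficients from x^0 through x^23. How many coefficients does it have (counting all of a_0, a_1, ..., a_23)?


A polynomial of degree 23 takes the form a_0 + a_1 x + ... + a_23 x^23.
The number of coefficients is 23 + 1 = 24.

24


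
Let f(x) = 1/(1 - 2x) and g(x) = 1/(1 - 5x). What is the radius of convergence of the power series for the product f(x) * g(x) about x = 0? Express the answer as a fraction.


The radius of 1/(1 - 2x) is 1/2 (nearest singularity at x = 1/2), and the radius of 1/(1 - 5x) is 1/5.
The product f(x)*g(x) = 1/((1 - 2x)(1 - 5x)) has singularities at both 1/2 and 1/5, so its radius of convergence is the distance to the nearest one:
min(1/2, 1/5) = 1/5.

1/5


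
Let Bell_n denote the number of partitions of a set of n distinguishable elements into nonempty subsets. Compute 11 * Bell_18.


Bell_18 can be computed from the Bell triangle or from Dobinski's identity Bell_n = (1/e) * sum_{k>=0} k^n / k!.
Computing Bell_18 = 682076806159.
Then 11 * 682076806159 = 7502844867749.

7502844867749


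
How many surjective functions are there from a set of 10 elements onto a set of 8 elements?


By inclusion-exclusion on which target elements are missed, the number of surjections from an n-set onto a k-set is
surj(n, k) = sum_{j=0}^{k} (-1)^j C(k, j) (k - j)^n.
Equivalently surj(n, k) = k! * S(n, k), where S(n, k) is the Stirling number of the second kind.
For n = 10, k = 8:
S(10, 8) = 750, so
surj = 8! * 750 = 40320 * 750 = 30240000.

30240000


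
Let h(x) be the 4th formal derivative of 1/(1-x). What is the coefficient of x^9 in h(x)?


Differentiating 4 times: d^4/dx^4 [1/(1-x)] = 4!/(1-x)^5.
The expansion 1/(1-x)^5 = sum_{k>=0} C(k+4, 4) x^k, so the coefficient of x^n in 4!/(1-x)^5 is 4! * C(n+4, 4).
For n = 9: 24 * C(13, 4) = 24 * 715 = 17160

17160


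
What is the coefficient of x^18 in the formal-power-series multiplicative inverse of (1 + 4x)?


The inverse is 1/(1 + 4x). Apply the geometric identity 1/(1 - y) = sum_{k>=0} y^k with y = -4x:
1/(1 + 4x) = sum_{k>=0} (-4)^k x^k.
So the coefficient of x^18 is (-4)^18 = 68719476736.

68719476736


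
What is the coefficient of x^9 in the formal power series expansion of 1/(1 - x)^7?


The expansion 1/(1 - x)^r = sum_{k>=0} C(k + r - 1, r - 1) x^k follows from the multiset / negative-binomial theorem (or from repeated differentiation of the geometric series).
For r = 7 and k = 9:
C(15, 6) = 1307674368000 / (720 * 362880) = 5005.

5005


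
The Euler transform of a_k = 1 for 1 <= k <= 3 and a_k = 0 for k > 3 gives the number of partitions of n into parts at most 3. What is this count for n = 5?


Partitions of 5 into parts at most 3:
Using generating function (1-x)^(-1)(1-x^2)^(-1)(1-x^3)^(-1),
the coefficient of x^5 = 5

5


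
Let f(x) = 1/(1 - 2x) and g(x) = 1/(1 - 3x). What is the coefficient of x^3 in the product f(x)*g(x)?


The coefficient of x^n in f*g is the Cauchy product: sum_{k=0}^{n} a^k * b^(n-k).
With a=2, b=3, n=3:
sum_{k=0}^{3} 2^k * 3^(3-k)
= 65

65


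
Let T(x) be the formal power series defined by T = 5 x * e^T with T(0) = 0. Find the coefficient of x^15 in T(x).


Apply the Lagrange inversion formula: if T = 5 x * phi(T) with phi(t) = e^t, then
[x^n] T = 5^n * (1/n) [t^(n-1)] phi(t)^n = 5^n * (1/n) [t^(n-1)] e^(n t) = 5^n * (1/n) * n^(n-1) / (n-1)! = 5^n * n^(n-1) / n!.
When c = 1 this is the Cayley count of rooted labeled trees on n vertices, divided by n!.
For n = 15: 5^15 * 15^14 / 15! = 30517578125 * 29192926025390625/1307674368000 = 9776651859283447265625/14350336.

9776651859283447265625/14350336


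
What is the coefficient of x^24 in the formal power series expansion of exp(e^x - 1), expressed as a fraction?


exp(e^x - 1) is the exponential generating function for the Bell numbers Bell_k: exp(e^x - 1) = sum_{k>=0} Bell_k x^k / k!.
So the coefficient of x^24 in exp(e^x - 1) is Bell_24 / 24!.
Computing: Bell_24 = 445958869294805289 and 24! = 620448401733239439360000, giving
445958869294805289/620448401733239439360000 = 148652956431601763/206816133911079813120000.

148652956431601763/206816133911079813120000


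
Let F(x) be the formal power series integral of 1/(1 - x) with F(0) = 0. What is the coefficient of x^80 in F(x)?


1/(1 - x) = sum_{k>=0} x^k. Integrating termwise and using F(0) = 0 gives
F(x) = sum_{k>=0} x^(k+1) / (k+1) = sum_{m>=1} x^m / m = -ln(1 - x).
So the coefficient of x^80 is 1/80 = 1/80.

1/80


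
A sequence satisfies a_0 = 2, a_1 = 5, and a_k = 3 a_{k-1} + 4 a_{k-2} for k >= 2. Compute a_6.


The characteristic equation is t^2 - 3 t - 4 = 0, with roots r_1 = 4 and r_2 = -1 (so c_1 = r_1 + r_2, c_2 = -r_1 r_2 as required).
One can use the closed form a_n = A r_1^n + B r_2^n, but direct iteration is more reliable:
a_0 = 2, a_1 = 5, a_2 = 23, a_3 = 89, a_4 = 359, a_5 = 1433, a_6 = 5735.
So a_6 = 5735.

5735


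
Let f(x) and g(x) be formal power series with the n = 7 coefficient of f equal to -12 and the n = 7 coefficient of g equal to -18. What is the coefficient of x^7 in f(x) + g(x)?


Addition of formal power series is termwise.
The coefficient of x^7 in f + g = -12 + -18
= -30

-30


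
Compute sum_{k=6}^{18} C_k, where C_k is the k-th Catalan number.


C_6 through C_18: 132, 429, 1430, 4862, 16796, 58786, 208012, 742900, 2674440, 9694845, 35357670, 129644790, 477638700
Sum = 132 + 429 + 1430 + 4862 + 16796 + 58786 + 208012 + 742900 + 2674440 + 9694845 + 35357670 + 129644790 + 477638700
= 656043792

656043792


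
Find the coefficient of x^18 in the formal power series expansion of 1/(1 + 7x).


Write 1/(1 + c x) = 1/(1 - (-c) x) and apply the geometric-series identity
1/(1 - y) = sum_{k>=0} y^k to get 1/(1 + c x) = sum_{k>=0} (-c)^k x^k.
So the coefficient of x^k is (-c)^k = (-1)^k * c^k.
Here c = 7 and k = 18:
(-7)^18 = 1 * 1628413597910449 = 1628413597910449

1628413597910449


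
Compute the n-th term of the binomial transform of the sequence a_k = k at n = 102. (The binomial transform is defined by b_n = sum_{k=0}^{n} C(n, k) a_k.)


With a_k = k, b_n = sum_{k=0}^{n} C(n, k) k. Using k * C(n, k) = n * C(n-1, k-1) gives b_n = n * sum_{k>=1} C(n-1, k-1) = n * 2^(n-1).
For n = 102: 102 * 2^101 = 102 * 2535301200456458802993406410752 = 258600722446558797905327453896704.

258600722446558797905327453896704


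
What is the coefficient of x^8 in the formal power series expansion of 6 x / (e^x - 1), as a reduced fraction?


The exponential generating function for Bernoulli numbers is
x / (e^x - 1) = sum_{k>=0} B_k x^k / k!.
So the coefficient of x^8 in 6 x / (e^x - 1) is 6 B_8 / 8!.
Computing: B_8 = -1/30, 8! = 40320, giving
6 * -1/30 / 40320 = -1/201600.

-1/201600


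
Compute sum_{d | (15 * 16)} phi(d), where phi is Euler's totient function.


First, 15 * 16 = 240. One classical identity is sum_{d | n} phi(d) = n (each k in [1, n] has a unique gcd with n, and among the k's with gcd(k, n) = n/d there are phi(d) of them). So the sum equals 240. We also verify directly:
Divisors of 240: 1, 2, 3, 4, 5, 6, 8, 10, 12, 15, 16, 20, 24, 30, 40, 48, 60, 80, 120, 240.
phi values: 1, 1, 2, 2, 4, 2, 4, 4, 4, 8, 8, 8, 8, 8, 16, 16, 16, 32, 32, 64.
Sum = 240.

240


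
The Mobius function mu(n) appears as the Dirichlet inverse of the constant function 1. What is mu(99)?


99 has a squared prime factor, so mu(99) = 0.
Factorization reveals a repeated prime.

0


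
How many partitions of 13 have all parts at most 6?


Using the generating function (1-x)^(-1)(1-x^2)^(-1)...(1-x^6)^(-1),
the coefficient of x^13 counts these restricted partitions.
Result = 71

71


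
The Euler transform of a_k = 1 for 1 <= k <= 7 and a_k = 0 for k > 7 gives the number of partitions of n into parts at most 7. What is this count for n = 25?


Partitions of 25 into parts at most 7:
Using generating function (1-x)^(-1)(1-x^2)^(-1)...(1-x^7)^(-1),
the coefficient of x^25 = 860

860


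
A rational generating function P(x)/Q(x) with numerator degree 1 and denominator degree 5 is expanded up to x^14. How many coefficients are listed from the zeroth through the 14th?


Expanding up to x^14 gives the coefficients for x^0, x^1, ..., x^14.
That is 14 + 1 = 15 coefficients in total.

15


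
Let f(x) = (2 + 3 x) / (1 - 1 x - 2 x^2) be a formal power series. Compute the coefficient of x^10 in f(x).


Write f(x) = sum_{k>=0} a_k x^k. Multiplying both sides by 1 - 1 x - 2 x^2 gives
(1 - 1 x - 2 x^2) sum_{k>=0} a_k x^k = 2 + 3 x.
Matching coefficients:
 x^0: a_0 = 2
 x^1: a_1 - 1 a_0 = 3  =>  a_1 = 1*2 + 3 = 5
 x^k (k >= 2): a_k = 1 a_{k-1} + 2 a_{k-2}.
Iterating: a_2 = 9, a_3 = 19, a_4 = 37, a_5 = 75, a_6 = 149, a_7 = 299, a_8 = 597, a_9 = 1195, a_10 = 2389.
So the coefficient of x^10 is 2389.

2389


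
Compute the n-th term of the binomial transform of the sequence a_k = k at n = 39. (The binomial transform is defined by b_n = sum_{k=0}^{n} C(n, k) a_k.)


With a_k = k, b_n = sum_{k=0}^{n} C(n, k) k. Using k * C(n, k) = n * C(n-1, k-1) gives b_n = n * sum_{k>=1} C(n-1, k-1) = n * 2^(n-1).
For n = 39: 39 * 2^38 = 39 * 274877906944 = 10720238370816.

10720238370816


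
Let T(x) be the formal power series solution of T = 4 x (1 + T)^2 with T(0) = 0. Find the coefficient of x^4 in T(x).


Apply the Lagrange inversion formula: if T = 4 x * phi(T) with phi(t) = (1 + t)^2, then [x^n] T = 4^n * (1/n) [t^(n-1)] phi(t)^n = 4^n * (1/n) [t^(n-1)] (1 + t)^(2n) = 4^n * (1/n) C(2n, n-1).
Using the identity C(2n, n-1) = C(2n, n) * n / (n+1), the unscaled factor equals C(2n, n) / (n+1) = C_n, the n-th Catalan number.
For n = 4: C_4 = C(8, 4) / 5 = 70/5 = 14.
With the 4^4 = 256 factor, the coefficient is 256 * 14 = 3584.

3584


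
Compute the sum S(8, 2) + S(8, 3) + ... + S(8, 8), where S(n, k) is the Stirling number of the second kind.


By definition, S(n, k) counts partitions of an n-set into exactly k nonempty blocks.
Computing row n = 8 for k = 2..8:
S(8, k): 127, 966, 1701, 1050, 266, 28, 1
Sum = 4139.

4139


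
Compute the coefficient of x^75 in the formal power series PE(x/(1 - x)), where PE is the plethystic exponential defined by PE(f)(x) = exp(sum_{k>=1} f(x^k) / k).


For f(x) = x/(1 - x) we have
sum_{k>=1} f(x^k) / k = sum_{k>=1} (1/k) * x^k / (1 - x^k) = sum_{k, m >= 1} x^(k m) / k,
which after exponentiating simplifies to
PE(x/(1 - x)) = prod_{k>=1} 1 / (1 - x^k).
This is the generating function for the partition function p(n), so the coefficient of x^75 is p(75).
Computing p(75) by dynamic programming over parts 1, 2, ..., 75: p(75) = 8118264.

8118264


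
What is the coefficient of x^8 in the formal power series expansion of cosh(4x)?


The Maclaurin series is cosh(t) = sum_{m>=0} t^(2m) / (2m)!, so substituting t = 4x, only even powers of x are nonzero, with coefficient of x^(2m) equal to 4^(2m) / (2m)!.
For x^8 the coefficient is 4^8/8! = 65536/40320 = 512/315.

512/315


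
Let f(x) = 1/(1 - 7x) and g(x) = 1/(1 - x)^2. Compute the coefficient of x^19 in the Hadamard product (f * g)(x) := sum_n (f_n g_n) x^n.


f has coefficients f_k = 7^k. For g = 1/(1 - x)^2 the coefficient is g_k = C(k + 1, 1) = k + 1. The Hadamard coefficient is (f * g)_k = 7^k * (k + 1).
For k = 19: 7^19 * 20 = 11398895185373143 * 20 = 227977903707462860.

227977903707462860


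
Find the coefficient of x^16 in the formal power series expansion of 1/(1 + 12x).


Write 1/(1 + c x) = 1/(1 - (-c) x) and apply the geometric-series identity
1/(1 - y) = sum_{k>=0} y^k to get 1/(1 + c x) = sum_{k>=0} (-c)^k x^k.
So the coefficient of x^k is (-c)^k = (-1)^k * c^k.
Here c = 12 and k = 16:
(-12)^16 = 1 * 184884258895036416 = 184884258895036416

184884258895036416


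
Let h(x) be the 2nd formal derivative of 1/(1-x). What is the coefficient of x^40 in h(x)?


Differentiating 2 times: d^2/dx^2 [1/(1-x)] = 2!/(1-x)^3.
The expansion 1/(1-x)^3 = sum_{k>=0} C(k+2, 2) x^k, so the coefficient of x^n in 2!/(1-x)^3 is 2! * C(n+2, 2).
For n = 40: 2 * C(42, 2) = 2 * 861 = 1722

1722


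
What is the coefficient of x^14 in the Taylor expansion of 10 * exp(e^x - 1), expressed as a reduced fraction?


exp(e^x - 1) = sum_{k>=0} Bell_k x^k / k!, where Bell_k is the k-th Bell number.
So the coefficient of x^14 is 10 * Bell_14 / 14!.
Computing: Bell_14 = 190899322 and 14! = 87178291200, giving
10 * 190899322/87178291200 = 95449661/4358914560.

95449661/4358914560


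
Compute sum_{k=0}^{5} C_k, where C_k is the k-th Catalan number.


C_0 through C_5: 1, 1, 2, 5, 14, 42
Sum = 1 + 1 + 2 + 5 + 14 + 42
= 65

65


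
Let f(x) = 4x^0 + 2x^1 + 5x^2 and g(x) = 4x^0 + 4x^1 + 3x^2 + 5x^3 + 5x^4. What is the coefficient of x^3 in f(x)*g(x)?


Cauchy product at x^3:
4*5 + 2*3 + 5*4
= 46

46


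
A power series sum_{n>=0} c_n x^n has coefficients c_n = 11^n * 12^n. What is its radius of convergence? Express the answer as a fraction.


By the root test (Cauchy-Hadamard), the radius is R = 1 / limsup_n |c_n|^(1/n).
Here |c_n|^(1/n) = (11^n * 12^n)^(1/n) = 11 * 12 = 132 for all n.
So R = 1/132 = 1/132.

1/132


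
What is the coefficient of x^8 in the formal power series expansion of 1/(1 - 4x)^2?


The general identity 1/(1 - c x)^r = sum_{k>=0} c^k C(k + r - 1, r - 1) x^k follows by substituting y = c x into 1/(1 - y)^r = sum_{k>=0} C(k + r - 1, r - 1) y^k.
For c = 4, r = 2, k = 8:
4^8 * C(9, 1) = 65536 * 9 = 589824.

589824


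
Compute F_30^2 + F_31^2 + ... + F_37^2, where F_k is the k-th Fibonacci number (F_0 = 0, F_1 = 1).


There is a standard identity sum_{k=0}^{N} F_k^2 = F_N * F_{N+1} (proved inductively from the telescoping relation F_k^2 = F_k F_{k+1} - F_{k-1} F_k). Then
sum_{k=30}^{37} F_k^2 = F_37 F_38 - F_29 F_30.
Computing: F_37 = 24157817, F_38 = 39088169, F_29 = 514229, F_30 = 832040.
Sum = 24157817 * 39088169 - 514229 * 832040 = 943856974469913.

943856974469913


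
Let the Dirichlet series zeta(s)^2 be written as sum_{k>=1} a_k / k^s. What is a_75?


The Dirichlet convolution of the constant function 1 with itself gives (1 * 1)(k) = sum_{d | k} 1 = d(k), the number of positive divisors of k.
Since zeta(s) = sum_{k>=1} 1/k^s, we have zeta(s)^2 = sum_{k>=1} d(k)/k^s, so a_k = d(k).
For k = 75: the divisors are 1, 3, 5, 15, 25, 75.
Count = 6.

6


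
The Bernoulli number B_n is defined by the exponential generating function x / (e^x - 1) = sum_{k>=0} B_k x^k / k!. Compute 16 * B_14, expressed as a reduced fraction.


Bernoulli numbers can also be computed recursively via B_0 = 1 and sum_{j=0}^{m} C(m+1, j) B_j = 0 for m >= 1. Odd-index Bernoulli numbers vanish for k >= 3.
Computing B_14 = 7/6, so 16 * B_14 = 16 * 7/6 = 56/3.

56/3


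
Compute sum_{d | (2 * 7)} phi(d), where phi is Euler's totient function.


First, 2 * 7 = 14. One classical identity is sum_{d | n} phi(d) = n (each k in [1, n] has a unique gcd with n, and among the k's with gcd(k, n) = n/d there are phi(d) of them). So the sum equals 14. We also verify directly:
Divisors of 14: 1, 2, 7, 14.
phi values: 1, 1, 6, 6.
Sum = 14.

14


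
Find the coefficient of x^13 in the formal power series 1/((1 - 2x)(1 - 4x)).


By partial fractions or Cauchy convolution:
The coefficient equals sum_{k=0}^{13} 2^k * 4^(13-k).
= 134209536

134209536


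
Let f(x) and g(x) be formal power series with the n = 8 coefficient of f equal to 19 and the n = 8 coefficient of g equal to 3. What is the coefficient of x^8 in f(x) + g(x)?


Addition of formal power series is termwise.
The coefficient of x^8 in f + g = 19 + 3
= 22

22


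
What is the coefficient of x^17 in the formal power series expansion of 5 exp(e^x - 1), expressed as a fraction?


exp(e^x - 1) is the exponential generating function for the Bell numbers Bell_k: exp(e^x - 1) = sum_{k>=0} Bell_k x^k / k!.
So the coefficient of x^17 in 5 exp(e^x - 1) is 5 Bell_17 / 17!.
Computing: Bell_17 = 82864869804 and 17! = 355687428096000, giving
5 * 82864869804/355687428096000 = 255755771/219560140800.

255755771/219560140800


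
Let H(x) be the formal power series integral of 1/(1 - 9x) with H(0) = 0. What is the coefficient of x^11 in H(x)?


1/(1 - 9x) = sum_{k>=0} 9^k x^k. Integrating termwise with H(0) = 0:
H(x) = sum_{k>=0} 9^k x^(k+1) / (k+1) = sum_{m>=1} 9^(m-1) x^m / m.
For m = 11: 9^10/11 = 3486784401/11 = 3486784401/11.

3486784401/11


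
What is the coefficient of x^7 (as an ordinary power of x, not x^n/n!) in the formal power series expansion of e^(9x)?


The exponential series is e^y = sum_{k>=0} y^k / k!. Substituting y = 9x gives
e^(9x) = sum_{k>=0} 9^k x^k / k!.
So the coefficient of x^n is a^n/n! with a = 9, n = 7:
9^7 / 7! = 4782969/5040 = 531441/560

531441/560


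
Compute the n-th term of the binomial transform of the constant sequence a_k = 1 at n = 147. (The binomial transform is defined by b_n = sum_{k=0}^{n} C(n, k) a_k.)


With a_k = 1 for all k, b_n = sum_{k=0}^{n} C(n, k) = 2^n by the binomial theorem.
For n = 147: 2^147 = 178405961588244985132285746181186892047843328.

178405961588244985132285746181186892047843328


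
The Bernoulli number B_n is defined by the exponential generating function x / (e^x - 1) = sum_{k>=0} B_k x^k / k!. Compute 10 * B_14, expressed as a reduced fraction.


Bernoulli numbers can also be computed recursively via B_0 = 1 and sum_{j=0}^{m} C(m+1, j) B_j = 0 for m >= 1. Odd-index Bernoulli numbers vanish for k >= 3.
Computing B_14 = 7/6, so 10 * B_14 = 10 * 7/6 = 35/3.

35/3


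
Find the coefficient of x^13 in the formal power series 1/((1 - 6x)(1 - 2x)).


By partial fractions or Cauchy convolution:
The coefficient equals sum_{k=0}^{13} 6^k * 2^(13-k).
= 19591036928

19591036928


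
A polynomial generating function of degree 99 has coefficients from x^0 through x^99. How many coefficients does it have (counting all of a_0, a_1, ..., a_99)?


A polynomial of degree 99 takes the form a_0 + a_1 x + ... + a_99 x^99.
The number of coefficients is 99 + 1 = 100.

100


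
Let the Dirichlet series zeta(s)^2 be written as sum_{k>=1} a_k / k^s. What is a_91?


The Dirichlet convolution of the constant function 1 with itself gives (1 * 1)(k) = sum_{d | k} 1 = d(k), the number of positive divisors of k.
Since zeta(s) = sum_{k>=1} 1/k^s, we have zeta(s)^2 = sum_{k>=1} d(k)/k^s, so a_k = d(k).
For k = 91: the divisors are 1, 7, 13, 91.
Count = 4.

4


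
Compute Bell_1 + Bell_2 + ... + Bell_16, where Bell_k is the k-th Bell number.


Recall Bell_k counts set partitions of a k-set (with Bell_0 = 1 by convention).
Bell_1 through Bell_16: 1, 2, 5, 15, 52, 203, 877, 4140, 21147, 115975, 678570, 4213597, 27644437, 190899322, 1382958545, 10480142147
Sum = 1 + 2 + 5 + 15 + 52 + 203 + 877 + 4140 + 21147 + 115975 + 678570 + 4213597 + 27644437 + 190899322 + 1382958545 + 10480142147 = 12086679035.

12086679035


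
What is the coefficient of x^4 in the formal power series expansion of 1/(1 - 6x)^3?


The general identity 1/(1 - c x)^r = sum_{k>=0} c^k C(k + r - 1, r - 1) x^k follows by substituting y = c x into 1/(1 - y)^r = sum_{k>=0} C(k + r - 1, r - 1) y^k.
For c = 6, r = 3, k = 4:
6^4 * C(6, 2) = 1296 * 15 = 19440.

19440


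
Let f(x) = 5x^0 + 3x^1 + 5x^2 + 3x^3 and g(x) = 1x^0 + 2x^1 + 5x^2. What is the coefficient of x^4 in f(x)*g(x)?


Cauchy product at x^4:
5*5 + 3*2
= 31

31


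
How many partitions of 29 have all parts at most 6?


Using the generating function (1-x)^(-1)(1-x^2)^(-1)...(1-x^6)^(-1),
the coefficient of x^29 counts these restricted partitions.
Result = 1057

1057


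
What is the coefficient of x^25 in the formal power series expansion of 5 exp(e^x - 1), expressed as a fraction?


exp(e^x - 1) is the exponential generating function for the Bell numbers Bell_k: exp(e^x - 1) = sum_{k>=0} Bell_k x^k / k!.
So the coefficient of x^25 in 5 exp(e^x - 1) is 5 Bell_25 / 25!.
Computing: Bell_25 = 4638590332229999353 and 25! = 15511210043330985984000000, giving
5 * 4638590332229999353/15511210043330985984000000 = 356814640940769181/238634000666630553600000.

356814640940769181/238634000666630553600000


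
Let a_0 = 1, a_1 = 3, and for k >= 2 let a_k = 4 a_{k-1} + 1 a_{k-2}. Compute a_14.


Iterating the recurrence forward:
a_0 = 1
a_1 = 3
a_2 = 4*3 + 1*1 = 13
a_3 = 4*13 + 1*3 = 55
a_4 = 4*55 + 1*13 = 233
a_5 = 4*233 + 1*55 = 987
a_6 = 4*987 + 1*233 = 4181
a_7 = 4*4181 + 1*987 = 17711
a_8 = 4*17711 + 1*4181 = 75025
a_9 = 4*75025 + 1*17711 = 317811
a_10 = 4*317811 + 1*75025 = 1346269
a_11 = 4*1346269 + 1*317811 = 5702887
a_12 = 4*5702887 + 1*1346269 = 24157817
a_13 = 4*24157817 + 1*5702887 = 102334155
a_14 = 4*102334155 + 1*24157817 = 433494437
So a_14 = 433494437.

433494437


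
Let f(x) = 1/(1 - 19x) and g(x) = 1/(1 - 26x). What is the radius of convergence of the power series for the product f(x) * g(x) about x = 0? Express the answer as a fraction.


The radius of 1/(1 - 19x) is 1/19 (nearest singularity at x = 1/19), and the radius of 1/(1 - 26x) is 1/26.
The product f(x)*g(x) = 1/((1 - 19x)(1 - 26x)) has singularities at both 1/19 and 1/26, so its radius of convergence is the distance to the nearest one:
min(1/19, 1/26) = 1/26.

1/26


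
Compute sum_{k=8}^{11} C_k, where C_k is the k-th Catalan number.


C_8 through C_11: 1430, 4862, 16796, 58786
Sum = 1430 + 4862 + 16796 + 58786
= 81874

81874


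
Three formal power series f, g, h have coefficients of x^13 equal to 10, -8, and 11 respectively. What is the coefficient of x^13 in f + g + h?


Series addition is componentwise:
10 + -8 + 11
= 13

13


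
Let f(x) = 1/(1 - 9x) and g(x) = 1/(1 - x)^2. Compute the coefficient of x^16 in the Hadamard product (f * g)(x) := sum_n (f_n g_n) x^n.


f has coefficients f_k = 9^k. For g = 1/(1 - x)^2 the coefficient is g_k = C(k + 1, 1) = k + 1. The Hadamard coefficient is (f * g)_k = 9^k * (k + 1).
For k = 16: 9^16 * 17 = 1853020188851841 * 17 = 31501343210481297.

31501343210481297


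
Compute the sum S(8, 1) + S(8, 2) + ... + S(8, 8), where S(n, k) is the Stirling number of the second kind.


By definition, S(n, k) counts partitions of an n-set into exactly k nonempty blocks.
Computing row n = 8 for k = 1..8:
S(8, k): 1, 127, 966, 1701, 1050, 266, 28, 1
Sum = 4140. (This equals Bell_8 since the sum runs over all k.)

4140


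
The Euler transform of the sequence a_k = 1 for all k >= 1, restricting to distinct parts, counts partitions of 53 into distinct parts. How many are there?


Partitions of 53 into distinct parts can be computed via generating function.
Product (1+x)(1+x^2)(1+x^3)...
The coefficient of x^53 = 5120

5120


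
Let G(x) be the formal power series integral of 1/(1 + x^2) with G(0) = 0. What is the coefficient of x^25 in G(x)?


1/(1 + x^2) = sum_{j>=0} (-1)^j x^(2j). Integrating termwise with G(0) = 0:
G(x) = sum_{j>=0} (-1)^j x^(2j+1) / (2j+1) = arctan(x).
Only odd powers are nonzero. For x^25 write 25 = 2*12 + 1, giving
(-1)^12 / 25 = 1/25 = 1/25.

1/25


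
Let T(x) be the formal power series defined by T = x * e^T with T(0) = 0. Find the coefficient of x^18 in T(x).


Apply the Lagrange inversion formula: if T = x * phi(T) with phi(t) = e^t, then
[x^n] T = (1/n) [t^(n-1)] phi(t)^n = (1/n) [t^(n-1)] e^(n t) = (1/n) * n^(n-1) / (n-1)! = n^(n-1) / n!.
When c = 1 this is the Cayley count of rooted labeled trees on n vertices, divided by n!.
For n = 18: 18^17 / 18! = 2185911559738696531968/6402373705728000 = 5083731656658/14889875.

5083731656658/14889875


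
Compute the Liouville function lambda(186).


The Liouville function is lambda(k) = (-1)^Omega(k), where Omega(k) counts the prime factors of k with multiplicity.
Factoring: 186 = 2 * 3 * 31, so Omega(186) = 3.
lambda(186) = (-1)^3 = -1.

-1


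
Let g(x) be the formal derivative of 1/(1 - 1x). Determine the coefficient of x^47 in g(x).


Differentiate termwise: d/dx sum_{k>=0} 1^k x^k = sum_{k>=1} k 1^k x^(k-1) = sum_{j>=0} (j+1) 1^(j+1) x^j.
Equivalently, d/dx [1/(1 - 1x)] = 1/(1 - 1x)^2.
For j = 47: 48 * 1^48 = 48 * 1 = 48.

48


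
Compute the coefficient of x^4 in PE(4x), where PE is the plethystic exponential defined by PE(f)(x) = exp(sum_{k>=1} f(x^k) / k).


With f(x) = 4x, the exponent is sum_{k>=1} 4 x^k / k = 4 * (-ln(1 - x)). Exponentiating:
PE(4x) = exp(-4 ln(1 - x)) = 1/(1 - x)^4.
By the negative binomial expansion, [x^n] 1/(1 - x)^4 = C(n + 3, 3).
For n = 4: C(7, 3) = 35.

35


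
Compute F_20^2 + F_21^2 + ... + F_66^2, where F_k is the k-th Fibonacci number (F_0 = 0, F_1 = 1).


There is a standard identity sum_{k=0}^{N} F_k^2 = F_N * F_{N+1} (proved inductively from the telescoping relation F_k^2 = F_k F_{k+1} - F_{k-1} F_k). Then
sum_{k=20}^{66} F_k^2 = F_66 F_67 - F_19 F_20.
Computing: F_66 = 27777890035288, F_67 = 44945570212853, F_19 = 4181, F_20 = 6765.
Sum = 27777890035288 * 44945570212853 - 4181 * 6765 = 1248493106945946501812872199.

1248493106945946501812872199


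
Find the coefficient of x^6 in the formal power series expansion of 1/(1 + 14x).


Write 1/(1 + c x) = 1/(1 - (-c) x) and apply the geometric-series identity
1/(1 - y) = sum_{k>=0} y^k to get 1/(1 + c x) = sum_{k>=0} (-c)^k x^k.
So the coefficient of x^k is (-c)^k = (-1)^k * c^k.
Here c = 14 and k = 6:
(-14)^6 = 1 * 7529536 = 7529536

7529536


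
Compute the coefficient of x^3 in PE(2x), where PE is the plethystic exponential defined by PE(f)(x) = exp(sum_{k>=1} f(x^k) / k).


With f(x) = 2x, the exponent is sum_{k>=1} 2 x^k / k = 2 * (-ln(1 - x)). Exponentiating:
PE(2x) = exp(-2 ln(1 - x)) = 1/(1 - x)^2.
By the negative binomial expansion, [x^n] 1/(1 - x)^2 = C(n + 1, 1).
For n = 3: C(4, 1) = 4.

4


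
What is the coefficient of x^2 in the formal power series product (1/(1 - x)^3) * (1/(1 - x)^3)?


Combine the factors: (1/(1 - x)^3) * (1/(1 - x)^3) = 1/(1 - x)^6.
Then use 1/(1 - x)^r = sum_{k>=0} C(k + r - 1, r - 1) x^k with r = 6 and k = 2:
C(7, 5) = 21.

21


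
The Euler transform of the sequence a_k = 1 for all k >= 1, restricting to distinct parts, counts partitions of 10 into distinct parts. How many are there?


Partitions of 10 into distinct parts can be computed via generating function.
Product (1+x)(1+x^2)(1+x^3)...
The coefficient of x^10 = 10

10


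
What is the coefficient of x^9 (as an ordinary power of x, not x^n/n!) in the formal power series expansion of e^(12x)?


The exponential series is e^y = sum_{k>=0} y^k / k!. Substituting y = 12x gives
e^(12x) = sum_{k>=0} 12^k x^k / k!.
So the coefficient of x^n is a^n/n! with a = 12, n = 9:
12^9 / 9! = 5159780352/362880 = 497664/35

497664/35


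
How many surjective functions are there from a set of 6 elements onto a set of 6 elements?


By inclusion-exclusion on which target elements are missed, the number of surjections from an n-set onto a k-set is
surj(n, k) = sum_{j=0}^{k} (-1)^j C(k, j) (k - j)^n.
Equivalently surj(n, k) = k! * S(n, k), where S(n, k) is the Stirling number of the second kind.
For n = 6, k = 6:
S(6, 6) = 1, so
surj = 6! * 1 = 720 * 1 = 720.

720


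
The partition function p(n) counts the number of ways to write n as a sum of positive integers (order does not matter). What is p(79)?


Using the generating function prod_{k>=1} 1/(1-x^k), we compute p(79).
By dynamic programming over parts 1 through 79:
p(79) = 13848650

13848650


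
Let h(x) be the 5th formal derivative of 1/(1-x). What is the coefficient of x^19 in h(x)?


Differentiating 5 times: d^5/dx^5 [1/(1-x)] = 5!/(1-x)^6.
The expansion 1/(1-x)^6 = sum_{k>=0} C(k+5, 5) x^k, so the coefficient of x^n in 5!/(1-x)^6 is 5! * C(n+5, 5).
For n = 19: 120 * C(24, 5) = 120 * 42504 = 5100480

5100480


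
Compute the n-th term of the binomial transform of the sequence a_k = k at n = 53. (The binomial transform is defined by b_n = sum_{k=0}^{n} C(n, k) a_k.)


With a_k = k, b_n = sum_{k=0}^{n} C(n, k) k. Using k * C(n, k) = n * C(n-1, k-1) gives b_n = n * sum_{k>=1} C(n-1, k-1) = n * 2^(n-1).
For n = 53: 53 * 2^52 = 53 * 4503599627370496 = 238690780250636288.

238690780250636288


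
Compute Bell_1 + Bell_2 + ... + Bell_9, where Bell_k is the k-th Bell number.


Recall Bell_k counts set partitions of a k-set (with Bell_0 = 1 by convention).
Bell_1 through Bell_9: 1, 2, 5, 15, 52, 203, 877, 4140, 21147
Sum = 1 + 2 + 5 + 15 + 52 + 203 + 877 + 4140 + 21147 = 26442.

26442


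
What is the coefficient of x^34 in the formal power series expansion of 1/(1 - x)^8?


The negative binomial / multiset identity is
1/(1 - x)^r = sum_{k>=0} C(k + r - 1, r - 1) x^k.
Here r = 8 and k = 34, so the coefficient is
C(34 + 7, 7) = C(41, 7)
= 22481940

22481940


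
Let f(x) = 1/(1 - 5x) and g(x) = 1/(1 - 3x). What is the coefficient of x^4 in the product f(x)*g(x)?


The coefficient of x^n in f*g is the Cauchy product: sum_{k=0}^{n} a^k * b^(n-k).
With a=5, b=3, n=4:
sum_{k=0}^{4} 5^k * 3^(4-k)
= 1441

1441


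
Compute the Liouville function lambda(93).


The Liouville function is lambda(k) = (-1)^Omega(k), where Omega(k) counts the prime factors of k with multiplicity.
Factoring: 93 = 3 * 31, so Omega(93) = 2.
lambda(93) = (-1)^2 = 1.

1


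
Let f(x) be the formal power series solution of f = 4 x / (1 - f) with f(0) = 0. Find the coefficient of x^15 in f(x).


Apply Lagrange inversion: f = 4 x * phi(f) with phi(t) = 1/(1 - t), so
[x^n] f = 4^n * (1/n) [t^(n-1)] phi(t)^n = 4^n * (1/n) [t^(n-1)] (1 - t)^(-n) = 4^n * (1/n) C(2n - 2, n - 1) = 4^n * C_{n-1}.
For n = 15: C_14 = C(28, 14) / 15 = 40116600/15 = 2674440.
With the 4^15 = 1073741824 factor, the coefficient is 1073741824 * 2674440 = 2871658083778560.

2871658083778560


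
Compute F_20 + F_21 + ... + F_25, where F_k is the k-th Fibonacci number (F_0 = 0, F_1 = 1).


Use the identity sum_{k=0}^{N} F_k = F_{N+2} - 1 (which follows from F_{k+2} - F_{k+1} = F_k). Then
sum_{k=20}^{25} F_k = (F_{27} - 1) - (F_{21} - 1) = F_{27} - F_{21}.
Computing: F_{27} = 196418, F_{21} = 10946, so
Sum = 196418 - 10946 = 185472.

185472


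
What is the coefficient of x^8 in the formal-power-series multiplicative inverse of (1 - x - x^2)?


Let the inverse be f(x) = sum_{k>=0} a_k x^k. From f(x) * (1 - x - x^2) = 1 and matching coefficients:
 x^0: a_0 = 1.
 x^1: a_1 - a_0 = 0, so a_1 = 1.
 x^k (k >= 2): a_k - a_{k-1} - a_{k-2} = 0, i.e. a_k = a_{k-1} + a_{k-2}.
This is the Fibonacci-type recurrence shifted so that a_0 = a_1 = 1.
Iterating: a_0=1, a_1=1, a_2=2, a_3=3, a_4=5, a_5=8, a_6=13, a_7=21, a_8=34
a_8 = 34.

34


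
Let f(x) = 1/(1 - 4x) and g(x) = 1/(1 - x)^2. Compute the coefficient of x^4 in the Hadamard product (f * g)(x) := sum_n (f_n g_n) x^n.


f has coefficients f_k = 4^k. For g = 1/(1 - x)^2 the coefficient is g_k = C(k + 1, 1) = k + 1. The Hadamard coefficient is (f * g)_k = 4^k * (k + 1).
For k = 4: 4^4 * 5 = 256 * 5 = 1280.

1280


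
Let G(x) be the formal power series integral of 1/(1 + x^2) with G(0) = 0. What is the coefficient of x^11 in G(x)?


1/(1 + x^2) = sum_{j>=0} (-1)^j x^(2j). Integrating termwise with G(0) = 0:
G(x) = sum_{j>=0} (-1)^j x^(2j+1) / (2j+1) = arctan(x).
Only odd powers are nonzero. For x^11 write 11 = 2*5 + 1, giving
(-1)^5 / 11 = -1/11 = -1/11.

-1/11


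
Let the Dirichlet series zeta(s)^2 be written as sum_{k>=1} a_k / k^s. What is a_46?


The Dirichlet convolution of the constant function 1 with itself gives (1 * 1)(k) = sum_{d | k} 1 = d(k), the number of positive divisors of k.
Since zeta(s) = sum_{k>=1} 1/k^s, we have zeta(s)^2 = sum_{k>=1} d(k)/k^s, so a_k = d(k).
For k = 46: the divisors are 1, 2, 23, 46.
Count = 4.

4


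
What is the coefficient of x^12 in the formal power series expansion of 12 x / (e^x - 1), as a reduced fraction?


The exponential generating function for Bernoulli numbers is
x / (e^x - 1) = sum_{k>=0} B_k x^k / k!.
So the coefficient of x^12 in 12 x / (e^x - 1) is 12 B_12 / 12!.
Computing: B_12 = -691/2730, 12! = 479001600, giving
12 * -691/2730 / 479001600 = -691/108972864000.

-691/108972864000


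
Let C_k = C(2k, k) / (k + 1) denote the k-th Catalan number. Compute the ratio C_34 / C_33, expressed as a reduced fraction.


Using C_k = (2k)! / (k! (k+1)!), the ratio C_{k+1}/C_k simplifies to
C_{k+1}/C_k = [(2k+2)! / ((k+1)! (k+2)!)] * [k! (k+1)! / (2k)!]
 = (2k+2)(2k+1) / ((k+1)(k+2)) = 2(2k+1) / (k+2).
For k = 33: 2(2*33 + 1) / (33 + 2) = 134/35 = 134/35.

134/35


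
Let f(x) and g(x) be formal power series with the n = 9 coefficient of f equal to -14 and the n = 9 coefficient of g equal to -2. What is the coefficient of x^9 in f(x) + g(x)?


Addition of formal power series is termwise.
The coefficient of x^9 in f + g = -14 + -2
= -16

-16


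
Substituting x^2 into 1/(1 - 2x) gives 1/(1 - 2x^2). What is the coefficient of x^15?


Since 1/(1 - 2x^2) only has even powers of x,
the coefficient of x^15 (odd) is 0.

0


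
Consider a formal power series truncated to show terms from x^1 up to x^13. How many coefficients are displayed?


From x^1 to x^13 inclusive, the count is 13 - 1 + 1 = 13.

13


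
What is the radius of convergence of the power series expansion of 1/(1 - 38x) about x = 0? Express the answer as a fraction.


Expanding 1/(1 - 38x) = sum_{k>=0} 38^k x^k, the series converges when |38x| < 1, i.e., |x| < 1/38.
So the radius of convergence is 1/38 = 1/38.

1/38
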